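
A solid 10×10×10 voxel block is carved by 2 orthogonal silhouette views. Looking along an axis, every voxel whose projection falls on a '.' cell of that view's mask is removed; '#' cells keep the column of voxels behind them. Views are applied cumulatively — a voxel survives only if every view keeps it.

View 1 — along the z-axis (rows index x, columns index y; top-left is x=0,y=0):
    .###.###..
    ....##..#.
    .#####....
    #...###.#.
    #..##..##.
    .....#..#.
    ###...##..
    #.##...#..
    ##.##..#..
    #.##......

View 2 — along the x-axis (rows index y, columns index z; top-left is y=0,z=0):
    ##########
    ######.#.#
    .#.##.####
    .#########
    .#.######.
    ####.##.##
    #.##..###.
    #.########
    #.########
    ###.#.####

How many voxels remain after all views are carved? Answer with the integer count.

voxel count = 355

full grid |V| = 1000
  1. axis=2 (XY plane), |mask|=43  ⇒  voxels=430
  2. axis=0 (YZ plane), |mask|=81  ⇒  voxels=355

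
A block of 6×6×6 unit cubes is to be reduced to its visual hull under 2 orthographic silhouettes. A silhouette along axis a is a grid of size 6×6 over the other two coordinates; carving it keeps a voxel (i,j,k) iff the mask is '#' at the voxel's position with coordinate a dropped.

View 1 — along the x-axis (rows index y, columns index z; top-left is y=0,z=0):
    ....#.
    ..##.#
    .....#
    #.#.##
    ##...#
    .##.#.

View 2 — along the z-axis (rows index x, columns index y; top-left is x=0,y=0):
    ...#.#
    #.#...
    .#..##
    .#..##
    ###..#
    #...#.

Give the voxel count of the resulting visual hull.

full grid |V| = 216
after view 1 [x-axis, 15 of 36 cells solid] → remaining = 90
after view 2 [z-axis, 16 of 36 cells solid] → remaining = 39

|visual hull| = 39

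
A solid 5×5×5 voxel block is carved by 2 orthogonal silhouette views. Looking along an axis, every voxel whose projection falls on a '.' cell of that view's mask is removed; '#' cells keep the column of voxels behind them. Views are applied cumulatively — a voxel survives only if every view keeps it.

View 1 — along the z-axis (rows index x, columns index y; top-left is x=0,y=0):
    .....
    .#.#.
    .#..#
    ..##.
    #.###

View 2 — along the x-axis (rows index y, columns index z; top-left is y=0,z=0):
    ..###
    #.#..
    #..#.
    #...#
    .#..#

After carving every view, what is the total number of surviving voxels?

|visual hull| = 21

before carving: 125 voxels (5×5×5)
[1] z-view keeps 10 columns → grid now 50
[2] x-view keeps 11 columns → grid now 21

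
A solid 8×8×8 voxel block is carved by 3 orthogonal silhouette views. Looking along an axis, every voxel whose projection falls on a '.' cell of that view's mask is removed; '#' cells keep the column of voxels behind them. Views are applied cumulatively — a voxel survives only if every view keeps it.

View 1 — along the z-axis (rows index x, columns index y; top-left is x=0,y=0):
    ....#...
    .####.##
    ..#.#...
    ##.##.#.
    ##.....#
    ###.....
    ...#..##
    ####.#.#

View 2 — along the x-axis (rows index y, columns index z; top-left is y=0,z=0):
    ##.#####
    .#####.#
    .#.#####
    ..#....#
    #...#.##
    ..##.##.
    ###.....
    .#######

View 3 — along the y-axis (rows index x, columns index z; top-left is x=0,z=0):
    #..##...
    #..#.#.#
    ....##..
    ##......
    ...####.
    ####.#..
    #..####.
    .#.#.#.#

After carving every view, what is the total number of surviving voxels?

initial block: 8^3 = 512
carve view 1 (along z, XY-mask fill 29/64): 232 voxels remain
carve view 2 (along x, YZ-mask fill 39/64): 147 voxels remain
carve view 3 (along y, XZ-mask fill 29/64): 70 voxels remain

remaining voxels: 70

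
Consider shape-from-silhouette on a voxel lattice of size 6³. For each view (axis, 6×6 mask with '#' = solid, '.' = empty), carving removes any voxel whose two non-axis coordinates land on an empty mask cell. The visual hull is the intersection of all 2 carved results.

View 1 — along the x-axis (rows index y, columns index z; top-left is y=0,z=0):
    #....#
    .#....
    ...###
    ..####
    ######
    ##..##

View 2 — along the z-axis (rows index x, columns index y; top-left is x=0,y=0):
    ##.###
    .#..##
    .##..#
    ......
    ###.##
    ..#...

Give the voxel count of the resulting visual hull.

remaining voxels: 55

start: 6×6×6 = 216 voxels
[1] x-view keeps 20 columns → grid now 120
[2] z-view keeps 17 columns → grid now 55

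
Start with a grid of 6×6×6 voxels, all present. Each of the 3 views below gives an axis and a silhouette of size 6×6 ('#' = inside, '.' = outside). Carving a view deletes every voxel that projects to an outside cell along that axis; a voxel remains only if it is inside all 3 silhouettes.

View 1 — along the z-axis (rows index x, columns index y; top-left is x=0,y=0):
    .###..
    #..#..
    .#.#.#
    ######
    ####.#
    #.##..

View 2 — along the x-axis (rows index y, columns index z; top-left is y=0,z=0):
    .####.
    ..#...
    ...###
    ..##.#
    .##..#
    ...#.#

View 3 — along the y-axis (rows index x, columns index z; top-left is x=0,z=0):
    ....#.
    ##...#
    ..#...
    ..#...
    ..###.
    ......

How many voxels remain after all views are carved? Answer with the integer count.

|visual hull| = 18

before carving: 216 voxels (6×6×6)
  1. axis=2 (XY plane), |mask|=22  ⇒  voxels=132
  2. axis=0 (YZ plane), |mask|=16  ⇒  voxels=59
  3. axis=1 (XZ plane), |mask|=9  ⇒  voxels=18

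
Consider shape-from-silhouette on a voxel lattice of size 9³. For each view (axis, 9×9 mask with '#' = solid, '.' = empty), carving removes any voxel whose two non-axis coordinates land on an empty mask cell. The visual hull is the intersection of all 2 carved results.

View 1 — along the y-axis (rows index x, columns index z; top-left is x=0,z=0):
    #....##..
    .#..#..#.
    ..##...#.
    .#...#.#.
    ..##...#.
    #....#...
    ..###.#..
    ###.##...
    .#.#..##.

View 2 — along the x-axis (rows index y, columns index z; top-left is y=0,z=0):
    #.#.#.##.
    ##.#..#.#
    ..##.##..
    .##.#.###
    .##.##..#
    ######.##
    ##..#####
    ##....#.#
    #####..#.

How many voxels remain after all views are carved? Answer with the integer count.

|visual hull| = 163

initial block: 9^3 = 729
V1 y: intersect with XZ mask (30 set) -- 270 left
V2 x: intersect with YZ mask (50 set) -- 163 left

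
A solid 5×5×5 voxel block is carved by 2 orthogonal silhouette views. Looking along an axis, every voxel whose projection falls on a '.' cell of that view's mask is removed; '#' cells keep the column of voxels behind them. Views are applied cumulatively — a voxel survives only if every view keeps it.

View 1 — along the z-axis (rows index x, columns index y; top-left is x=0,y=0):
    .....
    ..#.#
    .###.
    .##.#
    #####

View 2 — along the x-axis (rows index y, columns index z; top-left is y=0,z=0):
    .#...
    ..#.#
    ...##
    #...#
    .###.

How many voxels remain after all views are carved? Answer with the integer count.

remaining voxels: 28

full grid |V| = 125
step 1: project along z, AND mask (13/25) → |grid| = 65
step 2: project along x, AND mask (10/25) → |grid| = 28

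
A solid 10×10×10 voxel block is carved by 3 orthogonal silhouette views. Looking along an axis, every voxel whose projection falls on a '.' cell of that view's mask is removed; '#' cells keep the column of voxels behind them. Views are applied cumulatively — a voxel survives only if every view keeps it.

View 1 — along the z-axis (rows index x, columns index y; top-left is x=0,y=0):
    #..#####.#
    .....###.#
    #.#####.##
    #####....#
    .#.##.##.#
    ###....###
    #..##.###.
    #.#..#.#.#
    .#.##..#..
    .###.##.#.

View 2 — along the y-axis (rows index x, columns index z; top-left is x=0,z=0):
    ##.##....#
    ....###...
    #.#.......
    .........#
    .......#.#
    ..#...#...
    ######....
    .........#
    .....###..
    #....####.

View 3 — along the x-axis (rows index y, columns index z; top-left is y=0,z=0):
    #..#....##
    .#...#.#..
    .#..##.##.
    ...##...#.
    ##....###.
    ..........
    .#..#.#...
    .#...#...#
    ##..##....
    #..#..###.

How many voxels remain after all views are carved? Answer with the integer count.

57 voxels

before carving: 1000 voxels (10×10×10)
  1. axis=2 (XY plane), |mask|=58  ⇒  voxels=580
  2. axis=1 (XZ plane), |mask|=30  ⇒  voxels=176
  3. axis=0 (YZ plane), |mask|=35  ⇒  voxels=57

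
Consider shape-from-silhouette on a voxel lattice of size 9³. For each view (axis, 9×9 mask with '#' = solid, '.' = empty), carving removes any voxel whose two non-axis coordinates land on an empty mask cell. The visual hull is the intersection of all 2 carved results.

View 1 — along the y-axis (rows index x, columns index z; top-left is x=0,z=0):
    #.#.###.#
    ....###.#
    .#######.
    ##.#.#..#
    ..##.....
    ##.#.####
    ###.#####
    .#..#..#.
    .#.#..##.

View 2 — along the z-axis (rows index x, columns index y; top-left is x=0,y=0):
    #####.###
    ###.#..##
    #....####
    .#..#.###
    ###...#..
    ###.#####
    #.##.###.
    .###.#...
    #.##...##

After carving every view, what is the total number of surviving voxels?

remaining voxels: 276

initial block: 9^3 = 729
  1. axis=1 (XZ plane), |mask|=46  ⇒  voxels=414
  2. axis=2 (XY plane), |mask|=51  ⇒  voxels=276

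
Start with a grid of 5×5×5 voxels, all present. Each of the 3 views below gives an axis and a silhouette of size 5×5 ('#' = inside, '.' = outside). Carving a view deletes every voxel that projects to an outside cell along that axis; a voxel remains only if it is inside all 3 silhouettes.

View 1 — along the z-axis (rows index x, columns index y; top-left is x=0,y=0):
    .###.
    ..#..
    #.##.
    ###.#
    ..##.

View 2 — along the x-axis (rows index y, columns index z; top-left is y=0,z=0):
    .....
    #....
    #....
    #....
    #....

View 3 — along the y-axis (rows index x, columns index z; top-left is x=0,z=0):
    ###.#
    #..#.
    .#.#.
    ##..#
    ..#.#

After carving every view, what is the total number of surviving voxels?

voxel count = 7

full grid |V| = 125
after view 1 [z-axis, 13 of 25 cells solid] → remaining = 65
after view 2 [x-axis, 4 of 25 cells solid] → remaining = 11
after view 3 [y-axis, 13 of 25 cells solid] → remaining = 7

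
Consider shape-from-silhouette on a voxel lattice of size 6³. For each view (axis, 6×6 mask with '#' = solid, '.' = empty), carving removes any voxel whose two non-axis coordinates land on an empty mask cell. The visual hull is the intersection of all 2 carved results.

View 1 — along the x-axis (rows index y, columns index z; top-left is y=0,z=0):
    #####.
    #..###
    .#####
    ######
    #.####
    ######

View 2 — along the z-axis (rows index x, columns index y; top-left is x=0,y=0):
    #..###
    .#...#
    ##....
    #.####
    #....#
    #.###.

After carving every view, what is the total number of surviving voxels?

full grid |V| = 216
[1] x-view keeps 31 columns → grid now 186
[2] z-view keeps 19 columns → grid now 100

100 voxels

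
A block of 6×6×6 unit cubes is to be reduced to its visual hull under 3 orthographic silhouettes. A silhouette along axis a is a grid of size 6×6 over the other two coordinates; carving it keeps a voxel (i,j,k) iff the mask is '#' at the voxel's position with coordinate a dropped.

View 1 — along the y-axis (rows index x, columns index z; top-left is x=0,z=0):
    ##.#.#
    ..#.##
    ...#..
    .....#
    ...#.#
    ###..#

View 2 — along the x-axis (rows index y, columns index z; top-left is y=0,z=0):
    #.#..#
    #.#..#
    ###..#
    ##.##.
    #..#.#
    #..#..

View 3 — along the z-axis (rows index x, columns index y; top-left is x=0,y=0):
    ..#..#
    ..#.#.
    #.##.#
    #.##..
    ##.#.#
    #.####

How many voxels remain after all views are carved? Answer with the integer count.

before carving: 216 voxels (6×6×6)
carve view 1 (along y, XZ-mask fill 15/36): 90 voxels remain
carve view 2 (along x, YZ-mask fill 19/36): 52 voxels remain
carve view 3 (along z, XY-mask fill 20/36): 28 voxels remain

remaining voxels: 28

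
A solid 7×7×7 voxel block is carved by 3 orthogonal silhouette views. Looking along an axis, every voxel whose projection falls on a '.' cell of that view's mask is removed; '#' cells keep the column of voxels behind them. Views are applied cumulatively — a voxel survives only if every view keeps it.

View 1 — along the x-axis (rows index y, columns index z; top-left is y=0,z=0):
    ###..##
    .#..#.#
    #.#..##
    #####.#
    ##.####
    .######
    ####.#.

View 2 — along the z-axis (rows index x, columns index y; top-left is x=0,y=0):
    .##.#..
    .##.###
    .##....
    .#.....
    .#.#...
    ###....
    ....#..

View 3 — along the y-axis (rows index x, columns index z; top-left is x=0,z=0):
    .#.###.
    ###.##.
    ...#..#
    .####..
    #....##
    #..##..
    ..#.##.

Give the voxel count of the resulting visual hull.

start: 7×7×7 = 343 voxels
V1 x: intersect with YZ mask (35 set) -- 245 left
V2 z: intersect with XY mask (17 set) -- 74 left
V3 y: intersect with XZ mask (24 set) -- 36 left

remaining voxels: 36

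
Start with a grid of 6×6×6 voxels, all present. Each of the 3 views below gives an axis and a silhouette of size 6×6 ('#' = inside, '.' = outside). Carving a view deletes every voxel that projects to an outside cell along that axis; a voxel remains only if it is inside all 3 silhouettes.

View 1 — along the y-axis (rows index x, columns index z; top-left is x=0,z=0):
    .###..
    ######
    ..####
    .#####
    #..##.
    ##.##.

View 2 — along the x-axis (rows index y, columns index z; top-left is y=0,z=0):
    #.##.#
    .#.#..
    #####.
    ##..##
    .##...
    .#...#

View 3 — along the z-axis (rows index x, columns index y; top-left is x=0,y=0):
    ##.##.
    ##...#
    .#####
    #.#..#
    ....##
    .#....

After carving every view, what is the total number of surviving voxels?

start: 6×6×6 = 216 voxels
[1] y-view keeps 25 columns → grid now 150
[2] x-view keeps 19 columns → grid now 78
[3] z-view keeps 18 columns → grid now 34

voxel count = 34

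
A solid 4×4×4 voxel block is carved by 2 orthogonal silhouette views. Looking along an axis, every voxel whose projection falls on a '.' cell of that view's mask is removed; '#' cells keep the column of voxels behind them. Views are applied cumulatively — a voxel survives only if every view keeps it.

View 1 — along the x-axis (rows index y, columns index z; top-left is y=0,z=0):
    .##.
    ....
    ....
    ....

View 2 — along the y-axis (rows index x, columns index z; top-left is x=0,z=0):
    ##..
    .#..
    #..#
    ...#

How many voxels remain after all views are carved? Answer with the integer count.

voxel count = 2

before carving: 64 voxels (4×4×4)
after view 1 [x-axis, 2 of 16 cells solid] → remaining = 8
after view 2 [y-axis, 6 of 16 cells solid] → remaining = 2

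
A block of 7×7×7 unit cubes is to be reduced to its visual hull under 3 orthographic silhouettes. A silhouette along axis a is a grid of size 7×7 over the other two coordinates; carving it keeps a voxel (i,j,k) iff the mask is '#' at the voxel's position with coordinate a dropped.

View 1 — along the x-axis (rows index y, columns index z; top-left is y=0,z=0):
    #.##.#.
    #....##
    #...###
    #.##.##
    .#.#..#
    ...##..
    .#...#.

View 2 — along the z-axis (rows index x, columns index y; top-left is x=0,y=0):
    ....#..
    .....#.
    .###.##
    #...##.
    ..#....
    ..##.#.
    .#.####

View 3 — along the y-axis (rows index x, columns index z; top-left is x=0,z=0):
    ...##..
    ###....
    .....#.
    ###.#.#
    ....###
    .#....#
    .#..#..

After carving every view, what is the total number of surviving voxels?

start: 7×7×7 = 343 voxels
V1 x: intersect with YZ mask (23 set) -- 161 left
V2 z: intersect with XY mask (19 set) -- 60 left
V3 y: intersect with XZ mask (18 set) -- 18 left

|visual hull| = 18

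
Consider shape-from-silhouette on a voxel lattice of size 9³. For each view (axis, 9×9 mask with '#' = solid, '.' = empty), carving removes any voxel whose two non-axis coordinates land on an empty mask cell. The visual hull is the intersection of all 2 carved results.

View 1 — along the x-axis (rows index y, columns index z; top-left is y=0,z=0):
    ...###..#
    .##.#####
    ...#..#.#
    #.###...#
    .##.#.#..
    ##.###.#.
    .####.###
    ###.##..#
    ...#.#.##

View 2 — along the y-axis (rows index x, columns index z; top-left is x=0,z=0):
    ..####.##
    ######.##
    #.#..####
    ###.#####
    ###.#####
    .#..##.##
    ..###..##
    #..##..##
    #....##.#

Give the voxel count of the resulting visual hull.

initial block: 9^3 = 729
carve view 1 (along x, YZ-mask fill 46/81): 414 voxels remain
carve view 2 (along y, XZ-mask fill 55/81): 287 voxels remain

voxel count = 287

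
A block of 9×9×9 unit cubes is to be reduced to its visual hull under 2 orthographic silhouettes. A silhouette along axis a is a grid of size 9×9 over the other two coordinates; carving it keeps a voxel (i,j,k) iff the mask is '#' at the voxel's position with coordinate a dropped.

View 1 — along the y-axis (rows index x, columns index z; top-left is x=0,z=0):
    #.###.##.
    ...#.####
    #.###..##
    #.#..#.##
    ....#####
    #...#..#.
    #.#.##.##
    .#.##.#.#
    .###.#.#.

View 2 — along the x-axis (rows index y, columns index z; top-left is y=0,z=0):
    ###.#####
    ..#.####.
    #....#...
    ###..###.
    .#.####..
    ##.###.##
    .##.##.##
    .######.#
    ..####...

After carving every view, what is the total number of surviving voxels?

voxel count = 253

start: 9×9×9 = 729 voxels
carve view 1 (along y, XZ-mask fill 46/81): 414 voxels remain
carve view 2 (along x, YZ-mask fill 50/81): 253 voxels remain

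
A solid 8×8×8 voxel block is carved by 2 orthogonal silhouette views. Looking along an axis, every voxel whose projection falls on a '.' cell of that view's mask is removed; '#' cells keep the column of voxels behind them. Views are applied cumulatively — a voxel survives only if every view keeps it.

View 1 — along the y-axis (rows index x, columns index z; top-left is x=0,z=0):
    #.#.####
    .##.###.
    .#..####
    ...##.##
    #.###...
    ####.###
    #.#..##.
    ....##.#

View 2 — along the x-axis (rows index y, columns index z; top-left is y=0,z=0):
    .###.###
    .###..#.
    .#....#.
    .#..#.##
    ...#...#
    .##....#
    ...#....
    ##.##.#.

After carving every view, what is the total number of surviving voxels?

full grid |V| = 512
after view 1 [y-axis, 38 of 64 cells solid] → remaining = 304
after view 2 [x-axis, 27 of 64 cells solid] → remaining = 120

|visual hull| = 120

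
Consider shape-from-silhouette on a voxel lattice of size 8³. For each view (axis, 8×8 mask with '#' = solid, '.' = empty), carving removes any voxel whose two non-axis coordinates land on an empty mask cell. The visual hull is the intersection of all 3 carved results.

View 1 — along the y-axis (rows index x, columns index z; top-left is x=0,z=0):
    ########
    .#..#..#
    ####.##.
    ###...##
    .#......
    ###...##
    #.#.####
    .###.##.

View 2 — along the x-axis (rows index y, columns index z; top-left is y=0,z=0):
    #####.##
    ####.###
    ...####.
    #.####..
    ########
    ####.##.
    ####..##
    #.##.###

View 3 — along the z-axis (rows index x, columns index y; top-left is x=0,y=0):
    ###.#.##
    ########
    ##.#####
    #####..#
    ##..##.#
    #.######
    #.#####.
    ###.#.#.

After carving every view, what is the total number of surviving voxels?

start: 8×8×8 = 512 voxels
V1 y: intersect with XZ mask (39 set) -- 312 left
V2 x: intersect with YZ mask (49 set) -- 239 left
V3 z: intersect with XY mask (50 set) -- 188 left

|visual hull| = 188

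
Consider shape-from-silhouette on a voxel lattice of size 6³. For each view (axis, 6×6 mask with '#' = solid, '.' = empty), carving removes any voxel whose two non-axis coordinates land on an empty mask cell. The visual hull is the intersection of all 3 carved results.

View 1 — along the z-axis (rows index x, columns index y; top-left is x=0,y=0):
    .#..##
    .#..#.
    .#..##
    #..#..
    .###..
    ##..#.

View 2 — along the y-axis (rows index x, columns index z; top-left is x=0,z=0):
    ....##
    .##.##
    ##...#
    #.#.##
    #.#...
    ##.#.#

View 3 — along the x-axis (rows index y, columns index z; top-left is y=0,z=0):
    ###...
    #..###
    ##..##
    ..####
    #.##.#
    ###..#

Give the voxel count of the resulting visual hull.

|visual hull| = 31

before carving: 216 voxels (6×6×6)
step 1: project along z, AND mask (16/36) → |grid| = 96
step 2: project along y, AND mask (19/36) → |grid| = 49
step 3: project along x, AND mask (23/36) → |grid| = 31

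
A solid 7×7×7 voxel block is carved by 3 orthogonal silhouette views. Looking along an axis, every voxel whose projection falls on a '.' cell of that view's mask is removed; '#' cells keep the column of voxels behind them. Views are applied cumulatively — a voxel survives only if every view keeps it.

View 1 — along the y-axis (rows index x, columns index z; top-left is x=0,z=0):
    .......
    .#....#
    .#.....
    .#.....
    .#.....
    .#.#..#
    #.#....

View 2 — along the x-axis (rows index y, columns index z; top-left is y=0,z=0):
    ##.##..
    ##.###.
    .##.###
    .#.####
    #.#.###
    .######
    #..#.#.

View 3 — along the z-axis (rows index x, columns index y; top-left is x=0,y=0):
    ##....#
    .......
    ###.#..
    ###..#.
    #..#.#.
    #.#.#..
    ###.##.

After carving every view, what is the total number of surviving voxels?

remaining voxels: 21

initial block: 7^3 = 343
step 1: project along y, AND mask (10/49) → |grid| = 70
step 2: project along x, AND mask (33/49) → |grid| = 45
step 3: project along z, AND mask (22/49) → |grid| = 21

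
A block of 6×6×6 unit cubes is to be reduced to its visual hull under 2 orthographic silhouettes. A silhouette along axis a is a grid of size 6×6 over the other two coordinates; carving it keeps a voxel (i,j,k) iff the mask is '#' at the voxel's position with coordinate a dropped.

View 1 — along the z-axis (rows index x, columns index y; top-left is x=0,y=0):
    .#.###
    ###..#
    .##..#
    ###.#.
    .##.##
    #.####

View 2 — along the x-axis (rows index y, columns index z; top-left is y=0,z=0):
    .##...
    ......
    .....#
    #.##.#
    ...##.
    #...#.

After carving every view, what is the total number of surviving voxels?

initial block: 6^3 = 216
step 1: project along z, AND mask (24/36) → |grid| = 144
step 2: project along x, AND mask (11/36) → |grid| = 37

remaining voxels: 37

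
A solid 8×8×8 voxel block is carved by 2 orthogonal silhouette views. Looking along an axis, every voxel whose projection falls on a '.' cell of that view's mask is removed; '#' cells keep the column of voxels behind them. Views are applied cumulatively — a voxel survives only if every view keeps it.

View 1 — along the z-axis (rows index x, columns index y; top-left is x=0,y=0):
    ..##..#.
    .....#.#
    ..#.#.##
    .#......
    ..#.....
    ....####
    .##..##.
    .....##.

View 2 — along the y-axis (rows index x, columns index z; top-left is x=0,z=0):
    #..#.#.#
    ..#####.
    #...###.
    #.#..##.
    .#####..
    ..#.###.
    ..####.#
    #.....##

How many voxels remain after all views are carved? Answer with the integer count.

voxel count = 89

before carving: 512 voxels (8×8×8)
[1] z-view keeps 21 columns → grid now 168
[2] y-view keeps 34 columns → grid now 89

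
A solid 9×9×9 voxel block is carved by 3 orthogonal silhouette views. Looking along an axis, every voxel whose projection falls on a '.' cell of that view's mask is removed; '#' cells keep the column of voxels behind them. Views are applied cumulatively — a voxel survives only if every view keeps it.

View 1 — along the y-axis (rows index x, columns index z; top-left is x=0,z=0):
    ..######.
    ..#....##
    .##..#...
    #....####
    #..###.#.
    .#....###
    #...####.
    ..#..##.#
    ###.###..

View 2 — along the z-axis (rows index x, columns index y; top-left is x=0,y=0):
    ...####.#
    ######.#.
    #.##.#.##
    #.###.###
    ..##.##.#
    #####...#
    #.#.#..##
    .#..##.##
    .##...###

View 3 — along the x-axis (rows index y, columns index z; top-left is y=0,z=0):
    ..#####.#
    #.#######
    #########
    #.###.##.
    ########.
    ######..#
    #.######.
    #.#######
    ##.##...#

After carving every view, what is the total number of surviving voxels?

before carving: 729 voxels (9×9×9)
  1. axis=1 (XZ plane), |mask|=41  ⇒  voxels=369
  2. axis=2 (XY plane), |mask|=51  ⇒  voxels=228
  3. axis=0 (YZ plane), |mask|=64  ⇒  voxels=174

174 voxels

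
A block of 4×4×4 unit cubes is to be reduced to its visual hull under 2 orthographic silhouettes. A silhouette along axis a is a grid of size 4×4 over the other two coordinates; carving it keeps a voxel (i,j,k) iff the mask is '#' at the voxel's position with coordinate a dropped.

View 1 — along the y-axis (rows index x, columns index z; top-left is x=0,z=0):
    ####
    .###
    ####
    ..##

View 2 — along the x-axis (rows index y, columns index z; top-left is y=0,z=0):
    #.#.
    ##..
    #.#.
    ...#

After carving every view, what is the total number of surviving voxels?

full grid |V| = 64
after view 1 [y-axis, 13 of 16 cells solid] → remaining = 52
after view 2 [x-axis, 7 of 16 cells solid] → remaining = 21

21 voxels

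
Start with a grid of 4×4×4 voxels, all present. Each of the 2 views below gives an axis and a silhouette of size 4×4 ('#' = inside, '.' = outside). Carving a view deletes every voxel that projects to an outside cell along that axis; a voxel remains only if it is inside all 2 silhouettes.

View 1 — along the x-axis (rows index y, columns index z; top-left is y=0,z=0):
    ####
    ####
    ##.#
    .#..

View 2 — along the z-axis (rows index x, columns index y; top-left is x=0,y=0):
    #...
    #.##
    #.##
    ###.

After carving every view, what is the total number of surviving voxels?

initial block: 4^3 = 64
carve view 1 (along x, YZ-mask fill 12/16): 48 voxels remain
carve view 2 (along z, XY-mask fill 10/16): 31 voxels remain

31 voxels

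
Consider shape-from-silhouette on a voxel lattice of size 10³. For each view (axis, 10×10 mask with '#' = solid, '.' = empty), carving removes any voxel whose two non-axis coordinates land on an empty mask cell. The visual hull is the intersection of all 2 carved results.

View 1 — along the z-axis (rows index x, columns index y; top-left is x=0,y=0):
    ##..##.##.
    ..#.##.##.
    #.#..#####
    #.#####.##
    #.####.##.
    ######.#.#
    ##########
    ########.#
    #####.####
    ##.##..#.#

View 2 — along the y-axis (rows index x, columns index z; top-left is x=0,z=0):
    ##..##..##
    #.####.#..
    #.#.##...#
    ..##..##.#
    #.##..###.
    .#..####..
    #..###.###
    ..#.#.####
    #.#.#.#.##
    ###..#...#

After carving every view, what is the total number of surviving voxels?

remaining voxels: 431

before carving: 1000 voxels (10×10×10)
carve view 1 (along z, XY-mask fill 75/100): 750 voxels remain
carve view 2 (along y, XZ-mask fill 57/100): 431 voxels remain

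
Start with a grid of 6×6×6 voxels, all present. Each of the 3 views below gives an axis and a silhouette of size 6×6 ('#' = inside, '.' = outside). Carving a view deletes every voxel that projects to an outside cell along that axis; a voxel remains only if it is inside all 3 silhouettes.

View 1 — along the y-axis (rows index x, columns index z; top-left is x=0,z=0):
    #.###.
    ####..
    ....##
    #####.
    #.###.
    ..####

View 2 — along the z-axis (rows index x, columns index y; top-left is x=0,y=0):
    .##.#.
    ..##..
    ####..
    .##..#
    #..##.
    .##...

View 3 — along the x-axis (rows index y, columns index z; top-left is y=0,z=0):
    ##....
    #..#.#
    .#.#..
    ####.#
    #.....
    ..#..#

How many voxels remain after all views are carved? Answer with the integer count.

|visual hull| = 25

initial block: 6^3 = 216
carve view 1 (along y, XZ-mask fill 23/36): 138 voxels remain
carve view 2 (along z, XY-mask fill 17/36): 63 voxels remain
carve view 3 (along x, YZ-mask fill 15/36): 25 voxels remain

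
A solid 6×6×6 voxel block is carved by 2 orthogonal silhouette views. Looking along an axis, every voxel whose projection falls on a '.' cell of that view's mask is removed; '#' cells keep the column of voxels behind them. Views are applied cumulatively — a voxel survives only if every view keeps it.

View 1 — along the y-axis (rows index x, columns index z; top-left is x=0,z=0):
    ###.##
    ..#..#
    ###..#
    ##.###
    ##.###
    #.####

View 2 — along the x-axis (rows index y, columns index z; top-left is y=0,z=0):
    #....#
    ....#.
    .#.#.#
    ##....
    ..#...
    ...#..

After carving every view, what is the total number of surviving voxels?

start: 6×6×6 = 216 voxels
  1. axis=1 (XZ plane), |mask|=26  ⇒  voxels=156
  2. axis=0 (YZ plane), |mask|=10  ⇒  voxels=44

voxel count = 44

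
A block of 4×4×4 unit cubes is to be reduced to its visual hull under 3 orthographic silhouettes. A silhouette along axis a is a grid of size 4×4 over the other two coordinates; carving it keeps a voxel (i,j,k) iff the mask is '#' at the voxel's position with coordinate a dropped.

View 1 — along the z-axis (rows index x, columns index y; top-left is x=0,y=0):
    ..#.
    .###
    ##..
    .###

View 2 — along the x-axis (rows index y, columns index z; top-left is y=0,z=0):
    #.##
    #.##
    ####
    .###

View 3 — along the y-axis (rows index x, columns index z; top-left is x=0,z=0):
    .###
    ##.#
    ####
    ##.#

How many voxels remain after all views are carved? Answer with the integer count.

|visual hull| = 23

full grid |V| = 64
carve view 1 (along z, XY-mask fill 9/16): 36 voxels remain
carve view 2 (along x, YZ-mask fill 13/16): 30 voxels remain
carve view 3 (along y, XZ-mask fill 13/16): 23 voxels remain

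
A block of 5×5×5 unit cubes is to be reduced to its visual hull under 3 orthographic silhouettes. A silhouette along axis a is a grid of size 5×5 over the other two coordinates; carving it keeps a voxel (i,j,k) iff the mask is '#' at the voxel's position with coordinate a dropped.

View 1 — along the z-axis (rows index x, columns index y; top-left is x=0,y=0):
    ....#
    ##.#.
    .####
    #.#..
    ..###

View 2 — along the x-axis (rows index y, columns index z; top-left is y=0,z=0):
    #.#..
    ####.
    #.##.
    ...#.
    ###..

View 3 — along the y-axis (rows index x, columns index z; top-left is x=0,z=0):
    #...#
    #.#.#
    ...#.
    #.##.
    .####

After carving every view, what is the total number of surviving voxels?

start: 5×5×5 = 125 voxels
[1] z-view keeps 13 columns → grid now 65
[2] x-view keeps 13 columns → grid now 33
[3] y-view keeps 13 columns → grid now 18

remaining voxels: 18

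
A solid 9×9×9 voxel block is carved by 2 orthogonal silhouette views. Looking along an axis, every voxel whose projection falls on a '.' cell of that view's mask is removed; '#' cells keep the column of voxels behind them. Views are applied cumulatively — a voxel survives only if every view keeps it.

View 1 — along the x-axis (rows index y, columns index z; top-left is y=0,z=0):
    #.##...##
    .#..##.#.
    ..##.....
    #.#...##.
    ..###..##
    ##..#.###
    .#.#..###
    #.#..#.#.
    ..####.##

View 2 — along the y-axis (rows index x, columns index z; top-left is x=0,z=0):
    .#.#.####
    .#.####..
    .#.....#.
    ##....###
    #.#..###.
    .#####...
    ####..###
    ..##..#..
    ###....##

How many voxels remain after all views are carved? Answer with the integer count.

|visual hull| = 198

before carving: 729 voxels (9×9×9)
  1. axis=0 (YZ plane), |mask|=41  ⇒  voxels=369
  2. axis=1 (XZ plane), |mask|=43  ⇒  voxels=198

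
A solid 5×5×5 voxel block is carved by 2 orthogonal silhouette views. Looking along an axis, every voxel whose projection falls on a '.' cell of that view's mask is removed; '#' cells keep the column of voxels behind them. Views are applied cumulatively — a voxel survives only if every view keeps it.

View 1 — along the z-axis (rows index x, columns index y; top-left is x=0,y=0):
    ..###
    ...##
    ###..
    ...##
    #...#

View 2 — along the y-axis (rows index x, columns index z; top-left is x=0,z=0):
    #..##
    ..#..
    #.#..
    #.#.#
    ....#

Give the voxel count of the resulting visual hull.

initial block: 5^3 = 125
after view 1 [z-axis, 12 of 25 cells solid] → remaining = 60
after view 2 [y-axis, 10 of 25 cells solid] → remaining = 25

voxel count = 25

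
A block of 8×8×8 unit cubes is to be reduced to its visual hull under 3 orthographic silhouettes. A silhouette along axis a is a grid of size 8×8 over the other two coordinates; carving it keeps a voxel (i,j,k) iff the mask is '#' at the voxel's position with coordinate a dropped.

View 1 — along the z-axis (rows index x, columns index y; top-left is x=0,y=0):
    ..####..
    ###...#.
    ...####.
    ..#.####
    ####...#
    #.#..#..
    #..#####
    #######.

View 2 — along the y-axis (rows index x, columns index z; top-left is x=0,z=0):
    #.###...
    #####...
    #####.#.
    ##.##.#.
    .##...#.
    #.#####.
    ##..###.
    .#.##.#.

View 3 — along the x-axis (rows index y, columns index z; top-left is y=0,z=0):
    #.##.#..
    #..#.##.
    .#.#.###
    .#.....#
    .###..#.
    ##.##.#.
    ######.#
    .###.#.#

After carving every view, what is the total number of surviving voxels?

remaining voxels: 100

before carving: 512 voxels (8×8×8)
after view 1 [z-axis, 38 of 64 cells solid] → remaining = 304
after view 2 [y-axis, 38 of 64 cells solid] → remaining = 176
after view 3 [x-axis, 36 of 64 cells solid] → remaining = 100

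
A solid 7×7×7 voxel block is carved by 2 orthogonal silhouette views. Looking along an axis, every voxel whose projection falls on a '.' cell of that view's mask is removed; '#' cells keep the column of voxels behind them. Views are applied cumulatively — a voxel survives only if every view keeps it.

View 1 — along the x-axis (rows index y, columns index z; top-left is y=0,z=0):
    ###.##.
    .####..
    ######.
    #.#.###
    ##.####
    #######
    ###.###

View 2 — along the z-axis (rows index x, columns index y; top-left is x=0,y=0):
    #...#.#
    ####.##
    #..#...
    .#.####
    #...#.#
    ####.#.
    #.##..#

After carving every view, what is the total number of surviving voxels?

remaining voxels: 154

full grid |V| = 343
carve view 1 (along x, YZ-mask fill 39/49): 273 voxels remain
carve view 2 (along z, XY-mask fill 28/49): 154 voxels remain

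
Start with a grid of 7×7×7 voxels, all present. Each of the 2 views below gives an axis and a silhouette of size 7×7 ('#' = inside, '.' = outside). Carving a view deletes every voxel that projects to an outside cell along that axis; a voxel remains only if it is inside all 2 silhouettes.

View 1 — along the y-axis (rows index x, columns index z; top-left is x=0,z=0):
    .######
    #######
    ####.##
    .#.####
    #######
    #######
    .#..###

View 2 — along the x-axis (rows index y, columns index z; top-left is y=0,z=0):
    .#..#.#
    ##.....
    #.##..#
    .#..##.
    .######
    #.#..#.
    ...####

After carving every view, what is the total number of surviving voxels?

full grid |V| = 343
after view 1 [y-axis, 42 of 49 cells solid] → remaining = 294
after view 2 [x-axis, 25 of 49 cells solid] → remaining = 153

voxel count = 153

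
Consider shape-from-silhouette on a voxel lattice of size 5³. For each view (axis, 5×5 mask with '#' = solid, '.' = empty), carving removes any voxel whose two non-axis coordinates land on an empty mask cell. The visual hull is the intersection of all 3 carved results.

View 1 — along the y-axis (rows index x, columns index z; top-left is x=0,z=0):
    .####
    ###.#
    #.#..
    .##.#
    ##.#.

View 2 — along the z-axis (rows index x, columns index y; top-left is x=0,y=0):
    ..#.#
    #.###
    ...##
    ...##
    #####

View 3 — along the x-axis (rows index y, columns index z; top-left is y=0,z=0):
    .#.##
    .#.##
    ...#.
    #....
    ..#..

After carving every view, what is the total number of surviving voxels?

full grid |V| = 125
[1] y-view keeps 16 columns → grid now 80
[2] z-view keeps 15 columns → grid now 49
[3] x-view keeps 9 columns → grid now 15

15 voxels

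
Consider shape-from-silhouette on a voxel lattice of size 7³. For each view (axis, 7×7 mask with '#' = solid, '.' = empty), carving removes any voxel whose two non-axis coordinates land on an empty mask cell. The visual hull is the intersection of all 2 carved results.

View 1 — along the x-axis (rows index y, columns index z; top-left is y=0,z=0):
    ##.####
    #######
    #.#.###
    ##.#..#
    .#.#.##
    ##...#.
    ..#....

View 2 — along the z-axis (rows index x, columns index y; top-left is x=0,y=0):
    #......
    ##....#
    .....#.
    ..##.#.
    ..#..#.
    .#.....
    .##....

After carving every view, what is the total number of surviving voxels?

62 voxels

before carving: 343 voxels (7×7×7)
  1. axis=0 (YZ plane), |mask|=30  ⇒  voxels=210
  2. axis=2 (XY plane), |mask|=13  ⇒  voxels=62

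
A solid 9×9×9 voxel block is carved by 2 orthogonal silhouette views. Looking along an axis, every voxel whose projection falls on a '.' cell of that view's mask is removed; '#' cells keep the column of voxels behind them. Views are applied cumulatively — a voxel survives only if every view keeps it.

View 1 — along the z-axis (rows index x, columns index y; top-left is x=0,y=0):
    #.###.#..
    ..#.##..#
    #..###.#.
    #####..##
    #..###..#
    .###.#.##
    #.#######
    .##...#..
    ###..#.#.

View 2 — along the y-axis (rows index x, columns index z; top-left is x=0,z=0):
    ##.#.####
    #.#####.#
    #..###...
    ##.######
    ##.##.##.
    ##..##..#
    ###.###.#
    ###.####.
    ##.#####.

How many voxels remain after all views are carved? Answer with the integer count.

remaining voxels: 311

before carving: 729 voxels (9×9×9)
step 1: project along z, AND mask (48/81) → |grid| = 432
step 2: project along y, AND mask (58/81) → |grid| = 311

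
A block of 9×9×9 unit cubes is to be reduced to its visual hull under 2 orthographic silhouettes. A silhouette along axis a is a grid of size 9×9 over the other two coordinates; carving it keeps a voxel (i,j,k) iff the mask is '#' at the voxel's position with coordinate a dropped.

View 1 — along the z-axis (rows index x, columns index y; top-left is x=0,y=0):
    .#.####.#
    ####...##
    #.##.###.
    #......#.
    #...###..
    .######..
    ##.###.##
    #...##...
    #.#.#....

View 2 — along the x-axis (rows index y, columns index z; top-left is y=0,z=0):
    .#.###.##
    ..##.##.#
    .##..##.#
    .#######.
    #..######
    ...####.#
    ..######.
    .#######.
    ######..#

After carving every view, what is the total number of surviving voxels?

remaining voxels: 262

before carving: 729 voxels (9×9×9)
carve view 1 (along z, XY-mask fill 43/81): 387 voxels remain
carve view 2 (along x, YZ-mask fill 55/81): 262 voxels remain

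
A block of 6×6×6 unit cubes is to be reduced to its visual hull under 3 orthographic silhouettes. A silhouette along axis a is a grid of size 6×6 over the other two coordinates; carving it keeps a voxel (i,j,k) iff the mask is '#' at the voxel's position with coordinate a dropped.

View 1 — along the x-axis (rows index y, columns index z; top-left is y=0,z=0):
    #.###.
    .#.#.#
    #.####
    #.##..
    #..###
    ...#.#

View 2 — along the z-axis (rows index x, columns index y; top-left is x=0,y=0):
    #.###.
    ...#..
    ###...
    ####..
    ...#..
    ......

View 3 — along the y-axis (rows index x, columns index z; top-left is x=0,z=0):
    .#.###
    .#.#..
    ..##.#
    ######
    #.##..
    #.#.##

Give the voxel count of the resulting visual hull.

voxel count = 35

before carving: 216 voxels (6×6×6)
  1. axis=0 (YZ plane), |mask|=21  ⇒  voxels=126
  2. axis=2 (XY plane), |mask|=13  ⇒  voxels=49
  3. axis=1 (XZ plane), |mask|=22  ⇒  voxels=35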